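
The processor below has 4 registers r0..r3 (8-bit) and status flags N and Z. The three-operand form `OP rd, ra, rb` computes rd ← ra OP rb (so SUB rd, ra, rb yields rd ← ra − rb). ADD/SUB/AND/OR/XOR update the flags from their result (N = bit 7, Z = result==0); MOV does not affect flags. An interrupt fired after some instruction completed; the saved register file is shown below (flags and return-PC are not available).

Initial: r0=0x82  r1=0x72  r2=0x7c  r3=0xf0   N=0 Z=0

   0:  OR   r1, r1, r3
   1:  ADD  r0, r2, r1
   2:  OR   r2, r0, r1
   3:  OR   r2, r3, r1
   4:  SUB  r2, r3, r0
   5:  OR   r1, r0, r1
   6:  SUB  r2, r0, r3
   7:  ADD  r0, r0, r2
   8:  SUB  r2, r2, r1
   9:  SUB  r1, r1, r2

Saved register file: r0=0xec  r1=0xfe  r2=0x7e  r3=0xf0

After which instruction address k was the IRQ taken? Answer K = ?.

after  0: r0=0x82 r1=0xf2 r2=0x7c r3=0xf0  N=1 Z=0
after  1: r0=0x6e r1=0xf2 r2=0x7c r3=0xf0  N=0 Z=0
after  2: r0=0x6e r1=0xf2 r2=0xfe r3=0xf0  N=1 Z=0
after  3: r0=0x6e r1=0xf2 r2=0xf2 r3=0xf0  N=1 Z=0
after  4: r0=0x6e r1=0xf2 r2=0x82 r3=0xf0  N=1 Z=0
after  5: r0=0x6e r1=0xfe r2=0x82 r3=0xf0  N=1 Z=0
after  6: r0=0x6e r1=0xfe r2=0x7e r3=0xf0  N=0 Z=0
after  7: r0=0xec r1=0xfe r2=0x7e r3=0xf0  N=1 Z=0
-- IRQ taken; context saved, return-PC = 8 --

K = 7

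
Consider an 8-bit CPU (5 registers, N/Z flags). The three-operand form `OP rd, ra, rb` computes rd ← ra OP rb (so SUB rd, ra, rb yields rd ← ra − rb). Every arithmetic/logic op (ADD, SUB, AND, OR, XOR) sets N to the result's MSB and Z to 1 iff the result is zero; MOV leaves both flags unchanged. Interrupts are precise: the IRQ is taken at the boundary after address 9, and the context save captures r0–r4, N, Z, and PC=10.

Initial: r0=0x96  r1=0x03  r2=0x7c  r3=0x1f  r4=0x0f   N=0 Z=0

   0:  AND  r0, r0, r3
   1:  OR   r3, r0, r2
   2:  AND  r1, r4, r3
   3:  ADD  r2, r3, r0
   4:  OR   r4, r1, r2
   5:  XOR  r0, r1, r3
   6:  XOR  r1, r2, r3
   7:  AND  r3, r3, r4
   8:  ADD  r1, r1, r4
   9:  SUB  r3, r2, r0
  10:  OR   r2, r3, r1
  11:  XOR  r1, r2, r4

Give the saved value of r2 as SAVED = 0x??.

after  0: r0=0x16 r1=0x03 r2=0x7c r3=0x1f r4=0x0f  N=0 Z=0
after  1: r0=0x16 r1=0x03 r2=0x7c r3=0x7e r4=0x0f  N=0 Z=0
after  2: r0=0x16 r1=0x0e r2=0x7c r3=0x7e r4=0x0f  N=0 Z=0
after  3: r0=0x16 r1=0x0e r2=0x94 r3=0x7e r4=0x0f  N=1 Z=0
after  4: r0=0x16 r1=0x0e r2=0x94 r3=0x7e r4=0x9e  N=1 Z=0
after  5: r0=0x70 r1=0x0e r2=0x94 r3=0x7e r4=0x9e  N=0 Z=0
after  6: r0=0x70 r1=0xea r2=0x94 r3=0x7e r4=0x9e  N=1 Z=0
after  7: r0=0x70 r1=0xea r2=0x94 r3=0x1e r4=0x9e  N=0 Z=0
after  8: r0=0x70 r1=0x88 r2=0x94 r3=0x1e r4=0x9e  N=1 Z=0
after  9: r0=0x70 r1=0x88 r2=0x94 r3=0x24 r4=0x9e  N=0 Z=0
-- IRQ taken; context saved, return-PC = 10 --

SAVED = 0x94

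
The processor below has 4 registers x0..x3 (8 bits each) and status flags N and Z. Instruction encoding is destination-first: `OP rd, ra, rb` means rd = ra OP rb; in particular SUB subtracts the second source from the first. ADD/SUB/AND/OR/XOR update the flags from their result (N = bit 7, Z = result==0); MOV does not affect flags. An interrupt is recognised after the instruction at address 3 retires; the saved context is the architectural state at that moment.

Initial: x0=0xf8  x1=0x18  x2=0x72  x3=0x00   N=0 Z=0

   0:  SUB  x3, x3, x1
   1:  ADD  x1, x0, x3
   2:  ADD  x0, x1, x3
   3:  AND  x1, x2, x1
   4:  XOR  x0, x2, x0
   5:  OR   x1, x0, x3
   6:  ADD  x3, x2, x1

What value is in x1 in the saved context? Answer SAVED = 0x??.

SAVED = 0x60

after  0: x0=0xf8 x1=0x18 x2=0x72 x3=0xe8  N=1 Z=0
after  1: x0=0xf8 x1=0xe0 x2=0x72 x3=0xe8  N=1 Z=0
after  2: x0=0xc8 x1=0xe0 x2=0x72 x3=0xe8  N=1 Z=0
after  3: x0=0xc8 x1=0x60 x2=0x72 x3=0xe8  N=0 Z=0
-- IRQ taken; context saved, return-PC = 4 --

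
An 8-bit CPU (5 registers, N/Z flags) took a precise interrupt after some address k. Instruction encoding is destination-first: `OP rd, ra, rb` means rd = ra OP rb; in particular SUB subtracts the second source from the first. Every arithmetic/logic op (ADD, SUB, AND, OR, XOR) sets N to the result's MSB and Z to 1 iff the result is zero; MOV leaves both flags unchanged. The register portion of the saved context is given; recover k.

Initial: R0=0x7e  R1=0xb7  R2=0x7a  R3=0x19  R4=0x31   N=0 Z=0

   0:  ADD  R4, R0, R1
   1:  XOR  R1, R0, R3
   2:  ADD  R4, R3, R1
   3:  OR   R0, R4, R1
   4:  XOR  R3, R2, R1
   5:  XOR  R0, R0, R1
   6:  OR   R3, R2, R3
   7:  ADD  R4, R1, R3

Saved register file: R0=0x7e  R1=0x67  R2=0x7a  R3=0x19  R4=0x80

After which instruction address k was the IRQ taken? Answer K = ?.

after  0: R0=0x7e R1=0xb7 R2=0x7a R3=0x19 R4=0x35  N=0 Z=0
after  1: R0=0x7e R1=0x67 R2=0x7a R3=0x19 R4=0x35  N=0 Z=0
after  2: R0=0x7e R1=0x67 R2=0x7a R3=0x19 R4=0x80  N=1 Z=0
-- IRQ taken; context saved, return-PC = 3 --

K = 2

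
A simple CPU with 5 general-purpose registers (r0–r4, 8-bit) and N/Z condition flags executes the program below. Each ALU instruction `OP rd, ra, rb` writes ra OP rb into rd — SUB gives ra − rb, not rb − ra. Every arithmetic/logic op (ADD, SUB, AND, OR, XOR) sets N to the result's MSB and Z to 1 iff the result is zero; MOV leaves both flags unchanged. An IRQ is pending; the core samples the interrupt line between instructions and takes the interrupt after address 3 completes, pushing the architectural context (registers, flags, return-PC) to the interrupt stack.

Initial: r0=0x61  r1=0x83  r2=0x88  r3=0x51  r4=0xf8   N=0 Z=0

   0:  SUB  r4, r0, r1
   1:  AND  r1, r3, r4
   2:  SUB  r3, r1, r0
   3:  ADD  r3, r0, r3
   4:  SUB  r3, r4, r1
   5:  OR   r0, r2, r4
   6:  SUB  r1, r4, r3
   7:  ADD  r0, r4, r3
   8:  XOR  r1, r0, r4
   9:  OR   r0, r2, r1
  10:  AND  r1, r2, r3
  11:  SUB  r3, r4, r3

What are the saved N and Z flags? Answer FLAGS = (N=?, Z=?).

FLAGS = (N=0, Z=0)

after  0: r0=0x61 r1=0x83 r2=0x88 r3=0x51 r4=0xde  N=1 Z=0
after  1: r0=0x61 r1=0x50 r2=0x88 r3=0x51 r4=0xde  N=0 Z=0
after  2: r0=0x61 r1=0x50 r2=0x88 r3=0xef r4=0xde  N=1 Z=0
after  3: r0=0x61 r1=0x50 r2=0x88 r3=0x50 r4=0xde  N=0 Z=0
-- IRQ taken; context saved, return-PC = 4 --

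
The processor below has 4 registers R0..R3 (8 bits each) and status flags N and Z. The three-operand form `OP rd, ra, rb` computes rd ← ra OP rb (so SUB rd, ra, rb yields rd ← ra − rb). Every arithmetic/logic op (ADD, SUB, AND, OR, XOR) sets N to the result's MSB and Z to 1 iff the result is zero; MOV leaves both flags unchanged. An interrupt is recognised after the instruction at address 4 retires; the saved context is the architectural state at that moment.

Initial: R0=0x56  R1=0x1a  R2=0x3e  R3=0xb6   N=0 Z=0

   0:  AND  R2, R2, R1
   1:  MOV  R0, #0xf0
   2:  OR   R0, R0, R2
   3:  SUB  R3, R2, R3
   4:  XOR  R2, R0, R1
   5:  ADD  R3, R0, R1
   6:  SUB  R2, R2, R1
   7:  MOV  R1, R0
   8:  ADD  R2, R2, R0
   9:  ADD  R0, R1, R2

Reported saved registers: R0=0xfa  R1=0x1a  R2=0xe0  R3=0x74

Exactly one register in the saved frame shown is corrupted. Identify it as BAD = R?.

BAD = R3

after  0: R0=0x56 R1=0x1a R2=0x1a R3=0xb6  N=0 Z=0
after  1: R0=0xf0 R1=0x1a R2=0x1a R3=0xb6  N=0 Z=0
after  2: R0=0xfa R1=0x1a R2=0x1a R3=0xb6  N=1 Z=0
after  3: R0=0xfa R1=0x1a R2=0x1a R3=0x64  N=0 Z=0
after  4: R0=0xfa R1=0x1a R2=0xe0 R3=0x64  N=1 Z=0
-- IRQ taken; context saved, return-PC = 5 --
mismatch: R3: reported 0x74 vs actual 0x64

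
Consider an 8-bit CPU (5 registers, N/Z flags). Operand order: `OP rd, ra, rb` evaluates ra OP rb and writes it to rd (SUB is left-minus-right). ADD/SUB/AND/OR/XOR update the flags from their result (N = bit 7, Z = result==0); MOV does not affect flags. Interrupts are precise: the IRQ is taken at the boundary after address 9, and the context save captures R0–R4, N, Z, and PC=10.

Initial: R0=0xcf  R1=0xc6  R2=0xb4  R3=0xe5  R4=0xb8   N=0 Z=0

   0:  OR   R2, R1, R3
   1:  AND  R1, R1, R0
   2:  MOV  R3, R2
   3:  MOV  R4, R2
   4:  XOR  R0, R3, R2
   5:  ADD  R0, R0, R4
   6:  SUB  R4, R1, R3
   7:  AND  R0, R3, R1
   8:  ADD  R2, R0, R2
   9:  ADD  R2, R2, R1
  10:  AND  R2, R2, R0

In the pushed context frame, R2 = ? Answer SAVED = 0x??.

after  0: R0=0xcf R1=0xc6 R2=0xe7 R3=0xe5 R4=0xb8  N=1 Z=0
after  1: R0=0xcf R1=0xc6 R2=0xe7 R3=0xe5 R4=0xb8  N=1 Z=0
after  2: R0=0xcf R1=0xc6 R2=0xe7 R3=0xe7 R4=0xb8  N=1 Z=0
after  3: R0=0xcf R1=0xc6 R2=0xe7 R3=0xe7 R4=0xe7  N=1 Z=0
after  4: R0=0x00 R1=0xc6 R2=0xe7 R3=0xe7 R4=0xe7  N=0 Z=1
after  5: R0=0xe7 R1=0xc6 R2=0xe7 R3=0xe7 R4=0xe7  N=1 Z=0
after  6: R0=0xe7 R1=0xc6 R2=0xe7 R3=0xe7 R4=0xdf  N=1 Z=0
after  7: R0=0xc6 R1=0xc6 R2=0xe7 R3=0xe7 R4=0xdf  N=1 Z=0
after  8: R0=0xc6 R1=0xc6 R2=0xad R3=0xe7 R4=0xdf  N=1 Z=0
after  9: R0=0xc6 R1=0xc6 R2=0x73 R3=0xe7 R4=0xdf  N=0 Z=0
-- IRQ taken; context saved, return-PC = 10 --

SAVED = 0x73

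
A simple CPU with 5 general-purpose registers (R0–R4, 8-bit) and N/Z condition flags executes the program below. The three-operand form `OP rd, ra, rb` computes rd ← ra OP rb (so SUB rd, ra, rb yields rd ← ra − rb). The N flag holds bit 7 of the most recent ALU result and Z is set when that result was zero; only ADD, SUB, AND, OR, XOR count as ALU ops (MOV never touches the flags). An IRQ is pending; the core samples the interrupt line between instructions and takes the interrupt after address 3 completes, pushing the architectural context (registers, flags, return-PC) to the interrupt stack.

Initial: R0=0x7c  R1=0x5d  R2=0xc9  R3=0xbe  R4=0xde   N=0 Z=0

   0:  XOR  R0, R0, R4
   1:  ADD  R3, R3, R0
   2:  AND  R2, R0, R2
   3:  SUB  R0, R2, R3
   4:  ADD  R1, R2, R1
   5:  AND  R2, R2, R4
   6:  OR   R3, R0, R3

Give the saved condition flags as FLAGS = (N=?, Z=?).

FLAGS = (N=0, Z=0)

after  0: R0=0xa2 R1=0x5d R2=0xc9 R3=0xbe R4=0xde  N=1 Z=0
after  1: R0=0xa2 R1=0x5d R2=0xc9 R3=0x60 R4=0xde  N=0 Z=0
after  2: R0=0xa2 R1=0x5d R2=0x80 R3=0x60 R4=0xde  N=1 Z=0
after  3: R0=0x20 R1=0x5d R2=0x80 R3=0x60 R4=0xde  N=0 Z=0
-- IRQ taken; context saved, return-PC = 4 --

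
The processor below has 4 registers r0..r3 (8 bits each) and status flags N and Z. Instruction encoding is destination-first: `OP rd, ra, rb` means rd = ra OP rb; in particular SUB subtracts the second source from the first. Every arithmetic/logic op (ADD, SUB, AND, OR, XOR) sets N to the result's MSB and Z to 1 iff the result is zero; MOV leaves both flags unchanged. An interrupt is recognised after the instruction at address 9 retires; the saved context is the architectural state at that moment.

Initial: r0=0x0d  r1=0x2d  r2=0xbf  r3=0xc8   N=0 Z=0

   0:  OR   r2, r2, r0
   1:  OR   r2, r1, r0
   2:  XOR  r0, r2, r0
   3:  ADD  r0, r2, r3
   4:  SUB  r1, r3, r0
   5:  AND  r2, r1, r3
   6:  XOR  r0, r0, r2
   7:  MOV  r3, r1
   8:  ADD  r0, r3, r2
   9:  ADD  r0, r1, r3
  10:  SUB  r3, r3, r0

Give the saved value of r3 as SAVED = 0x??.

SAVED = 0xd3

after  0: r0=0x0d r1=0x2d r2=0xbf r3=0xc8  N=1 Z=0
after  1: r0=0x0d r1=0x2d r2=0x2d r3=0xc8  N=0 Z=0
after  2: r0=0x20 r1=0x2d r2=0x2d r3=0xc8  N=0 Z=0
after  3: r0=0xf5 r1=0x2d r2=0x2d r3=0xc8  N=1 Z=0
after  4: r0=0xf5 r1=0xd3 r2=0x2d r3=0xc8  N=1 Z=0
after  5: r0=0xf5 r1=0xd3 r2=0xc0 r3=0xc8  N=1 Z=0
after  6: r0=0x35 r1=0xd3 r2=0xc0 r3=0xc8  N=0 Z=0
after  7: r0=0x35 r1=0xd3 r2=0xc0 r3=0xd3  N=0 Z=0
after  8: r0=0x93 r1=0xd3 r2=0xc0 r3=0xd3  N=1 Z=0
after  9: r0=0xa6 r1=0xd3 r2=0xc0 r3=0xd3  N=1 Z=0
-- IRQ taken; context saved, return-PC = 10 --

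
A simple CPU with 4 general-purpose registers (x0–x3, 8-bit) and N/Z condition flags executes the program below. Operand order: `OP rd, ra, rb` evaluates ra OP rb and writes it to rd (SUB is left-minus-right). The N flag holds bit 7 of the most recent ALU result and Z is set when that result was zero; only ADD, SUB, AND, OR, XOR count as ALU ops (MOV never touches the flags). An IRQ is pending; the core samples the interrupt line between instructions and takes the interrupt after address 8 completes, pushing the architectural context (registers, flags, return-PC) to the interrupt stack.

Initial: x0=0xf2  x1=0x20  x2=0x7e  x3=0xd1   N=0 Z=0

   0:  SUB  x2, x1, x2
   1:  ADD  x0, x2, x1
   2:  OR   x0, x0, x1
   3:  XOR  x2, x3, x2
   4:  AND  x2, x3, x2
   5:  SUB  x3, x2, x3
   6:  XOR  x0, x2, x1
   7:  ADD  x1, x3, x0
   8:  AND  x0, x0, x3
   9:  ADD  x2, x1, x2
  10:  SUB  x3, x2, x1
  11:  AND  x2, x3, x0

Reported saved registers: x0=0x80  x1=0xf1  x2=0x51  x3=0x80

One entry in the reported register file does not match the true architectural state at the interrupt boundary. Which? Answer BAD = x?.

BAD = x0

after  0: x0=0xf2 x1=0x20 x2=0xa2 x3=0xd1  N=1 Z=0
after  1: x0=0xc2 x1=0x20 x2=0xa2 x3=0xd1  N=1 Z=0
after  2: x0=0xe2 x1=0x20 x2=0xa2 x3=0xd1  N=1 Z=0
after  3: x0=0xe2 x1=0x20 x2=0x73 x3=0xd1  N=0 Z=0
after  4: x0=0xe2 x1=0x20 x2=0x51 x3=0xd1  N=0 Z=0
after  5: x0=0xe2 x1=0x20 x2=0x51 x3=0x80  N=1 Z=0
after  6: x0=0x71 x1=0x20 x2=0x51 x3=0x80  N=0 Z=0
after  7: x0=0x71 x1=0xf1 x2=0x51 x3=0x80  N=1 Z=0
after  8: x0=0x00 x1=0xf1 x2=0x51 x3=0x80  N=0 Z=1
-- IRQ taken; context saved, return-PC = 9 --
mismatch: x0: reported 0x80 vs actual 0x00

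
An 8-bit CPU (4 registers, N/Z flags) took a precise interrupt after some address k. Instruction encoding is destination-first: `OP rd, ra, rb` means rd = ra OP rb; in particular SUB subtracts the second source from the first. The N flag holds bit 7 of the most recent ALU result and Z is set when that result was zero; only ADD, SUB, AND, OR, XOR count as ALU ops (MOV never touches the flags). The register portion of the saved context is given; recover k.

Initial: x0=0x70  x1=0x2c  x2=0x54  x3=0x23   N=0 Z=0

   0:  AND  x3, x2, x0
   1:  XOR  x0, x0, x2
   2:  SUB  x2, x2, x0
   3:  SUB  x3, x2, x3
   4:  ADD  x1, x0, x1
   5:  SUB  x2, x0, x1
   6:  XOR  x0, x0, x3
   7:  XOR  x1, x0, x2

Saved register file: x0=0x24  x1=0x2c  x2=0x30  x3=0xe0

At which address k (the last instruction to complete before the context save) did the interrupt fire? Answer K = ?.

after  0: x0=0x70 x1=0x2c x2=0x54 x3=0x50  N=0 Z=0
after  1: x0=0x24 x1=0x2c x2=0x54 x3=0x50  N=0 Z=0
after  2: x0=0x24 x1=0x2c x2=0x30 x3=0x50  N=0 Z=0
after  3: x0=0x24 x1=0x2c x2=0x30 x3=0xe0  N=1 Z=0
-- IRQ taken; context saved, return-PC = 4 --

K = 3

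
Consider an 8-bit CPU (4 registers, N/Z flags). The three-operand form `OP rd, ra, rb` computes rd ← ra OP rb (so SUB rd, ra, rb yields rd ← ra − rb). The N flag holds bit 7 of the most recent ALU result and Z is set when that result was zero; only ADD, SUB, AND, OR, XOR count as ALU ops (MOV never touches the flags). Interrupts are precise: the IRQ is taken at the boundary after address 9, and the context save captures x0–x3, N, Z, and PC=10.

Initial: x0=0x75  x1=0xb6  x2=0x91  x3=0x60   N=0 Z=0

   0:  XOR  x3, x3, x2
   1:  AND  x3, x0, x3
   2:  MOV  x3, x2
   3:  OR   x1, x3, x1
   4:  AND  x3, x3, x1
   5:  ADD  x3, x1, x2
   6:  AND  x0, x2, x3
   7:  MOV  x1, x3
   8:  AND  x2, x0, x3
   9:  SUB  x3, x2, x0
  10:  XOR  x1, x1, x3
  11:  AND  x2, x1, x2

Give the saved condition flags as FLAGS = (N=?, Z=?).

FLAGS = (N=0, Z=1)

after  0: x0=0x75 x1=0xb6 x2=0x91 x3=0xf1  N=1 Z=0
after  1: x0=0x75 x1=0xb6 x2=0x91 x3=0x71  N=0 Z=0
after  2: x0=0x75 x1=0xb6 x2=0x91 x3=0x91  N=0 Z=0
after  3: x0=0x75 x1=0xb7 x2=0x91 x3=0x91  N=1 Z=0
after  4: x0=0x75 x1=0xb7 x2=0x91 x3=0x91  N=1 Z=0
after  5: x0=0x75 x1=0xb7 x2=0x91 x3=0x48  N=0 Z=0
after  6: x0=0x00 x1=0xb7 x2=0x91 x3=0x48  N=0 Z=1
after  7: x0=0x00 x1=0x48 x2=0x91 x3=0x48  N=0 Z=1
after  8: x0=0x00 x1=0x48 x2=0x00 x3=0x48  N=0 Z=1
after  9: x0=0x00 x1=0x48 x2=0x00 x3=0x00  N=0 Z=1
-- IRQ taken; context saved, return-PC = 10 --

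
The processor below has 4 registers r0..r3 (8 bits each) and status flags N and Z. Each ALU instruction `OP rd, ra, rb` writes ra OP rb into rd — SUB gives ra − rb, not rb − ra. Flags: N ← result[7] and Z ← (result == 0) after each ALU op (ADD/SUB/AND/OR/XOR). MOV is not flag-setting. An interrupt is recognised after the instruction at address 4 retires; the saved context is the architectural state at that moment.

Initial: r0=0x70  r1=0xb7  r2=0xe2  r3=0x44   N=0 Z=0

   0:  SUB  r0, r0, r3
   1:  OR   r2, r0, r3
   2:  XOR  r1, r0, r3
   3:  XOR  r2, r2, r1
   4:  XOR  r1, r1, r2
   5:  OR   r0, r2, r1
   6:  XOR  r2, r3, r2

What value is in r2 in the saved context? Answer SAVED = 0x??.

after  0: r0=0x2c r1=0xb7 r2=0xe2 r3=0x44  N=0 Z=0
after  1: r0=0x2c r1=0xb7 r2=0x6c r3=0x44  N=0 Z=0
after  2: r0=0x2c r1=0x68 r2=0x6c r3=0x44  N=0 Z=0
after  3: r0=0x2c r1=0x68 r2=0x04 r3=0x44  N=0 Z=0
after  4: r0=0x2c r1=0x6c r2=0x04 r3=0x44  N=0 Z=0
-- IRQ taken; context saved, return-PC = 5 --

SAVED = 0x04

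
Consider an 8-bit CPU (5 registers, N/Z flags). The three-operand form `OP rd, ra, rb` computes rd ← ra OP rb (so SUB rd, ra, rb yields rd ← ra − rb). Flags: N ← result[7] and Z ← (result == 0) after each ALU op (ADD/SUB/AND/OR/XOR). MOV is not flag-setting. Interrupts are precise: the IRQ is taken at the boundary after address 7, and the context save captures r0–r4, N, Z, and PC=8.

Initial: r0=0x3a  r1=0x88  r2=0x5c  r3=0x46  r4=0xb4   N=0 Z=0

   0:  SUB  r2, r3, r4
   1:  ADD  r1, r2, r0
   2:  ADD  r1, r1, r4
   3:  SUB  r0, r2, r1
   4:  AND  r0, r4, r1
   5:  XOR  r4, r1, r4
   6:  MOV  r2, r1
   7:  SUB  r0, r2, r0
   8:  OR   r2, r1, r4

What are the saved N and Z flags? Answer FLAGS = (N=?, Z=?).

FLAGS = (N=0, Z=1)

after  0: r0=0x3a r1=0x88 r2=0x92 r3=0x46 r4=0xb4  N=1 Z=0
after  1: r0=0x3a r1=0xcc r2=0x92 r3=0x46 r4=0xb4  N=1 Z=0
after  2: r0=0x3a r1=0x80 r2=0x92 r3=0x46 r4=0xb4  N=1 Z=0
after  3: r0=0x12 r1=0x80 r2=0x92 r3=0x46 r4=0xb4  N=0 Z=0
after  4: r0=0x80 r1=0x80 r2=0x92 r3=0x46 r4=0xb4  N=1 Z=0
after  5: r0=0x80 r1=0x80 r2=0x92 r3=0x46 r4=0x34  N=0 Z=0
after  6: r0=0x80 r1=0x80 r2=0x80 r3=0x46 r4=0x34  N=0 Z=0
after  7: r0=0x00 r1=0x80 r2=0x80 r3=0x46 r4=0x34  N=0 Z=1
-- IRQ taken; context saved, return-PC = 8 --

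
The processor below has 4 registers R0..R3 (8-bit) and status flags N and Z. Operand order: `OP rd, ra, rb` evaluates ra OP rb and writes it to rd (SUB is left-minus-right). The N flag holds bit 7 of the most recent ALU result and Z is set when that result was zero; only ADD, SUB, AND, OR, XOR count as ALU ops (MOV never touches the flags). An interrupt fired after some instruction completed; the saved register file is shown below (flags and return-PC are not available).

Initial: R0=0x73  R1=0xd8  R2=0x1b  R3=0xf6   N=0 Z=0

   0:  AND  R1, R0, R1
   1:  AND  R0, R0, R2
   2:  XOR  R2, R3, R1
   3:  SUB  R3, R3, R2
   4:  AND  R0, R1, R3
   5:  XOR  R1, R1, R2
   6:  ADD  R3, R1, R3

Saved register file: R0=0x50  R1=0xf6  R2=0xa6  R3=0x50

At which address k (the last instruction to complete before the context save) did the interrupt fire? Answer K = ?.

K = 5

after  0: R0=0x73 R1=0x50 R2=0x1b R3=0xf6  N=0 Z=0
after  1: R0=0x13 R1=0x50 R2=0x1b R3=0xf6  N=0 Z=0
after  2: R0=0x13 R1=0x50 R2=0xa6 R3=0xf6  N=1 Z=0
after  3: R0=0x13 R1=0x50 R2=0xa6 R3=0x50  N=0 Z=0
after  4: R0=0x50 R1=0x50 R2=0xa6 R3=0x50  N=0 Z=0
after  5: R0=0x50 R1=0xf6 R2=0xa6 R3=0x50  N=1 Z=0
-- IRQ taken; context saved, return-PC = 6 --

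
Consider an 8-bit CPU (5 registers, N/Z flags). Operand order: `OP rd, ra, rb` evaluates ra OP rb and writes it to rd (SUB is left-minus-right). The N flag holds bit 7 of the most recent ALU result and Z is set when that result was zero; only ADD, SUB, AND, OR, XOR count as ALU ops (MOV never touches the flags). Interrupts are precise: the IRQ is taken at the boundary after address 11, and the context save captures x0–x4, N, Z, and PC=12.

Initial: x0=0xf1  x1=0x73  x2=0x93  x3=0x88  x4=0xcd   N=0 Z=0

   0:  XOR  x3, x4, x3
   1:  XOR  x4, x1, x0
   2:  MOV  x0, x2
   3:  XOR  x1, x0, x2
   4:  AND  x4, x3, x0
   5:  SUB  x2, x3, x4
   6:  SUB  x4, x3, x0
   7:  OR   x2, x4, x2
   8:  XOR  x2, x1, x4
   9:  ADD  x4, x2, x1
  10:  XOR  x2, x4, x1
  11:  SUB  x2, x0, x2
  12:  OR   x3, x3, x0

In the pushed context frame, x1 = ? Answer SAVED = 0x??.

after  0: x0=0xf1 x1=0x73 x2=0x93 x3=0x45 x4=0xcd  N=0 Z=0
after  1: x0=0xf1 x1=0x73 x2=0x93 x3=0x45 x4=0x82  N=1 Z=0
after  2: x0=0x93 x1=0x73 x2=0x93 x3=0x45 x4=0x82  N=1 Z=0
after  3: x0=0x93 x1=0x00 x2=0x93 x3=0x45 x4=0x82  N=0 Z=1
after  4: x0=0x93 x1=0x00 x2=0x93 x3=0x45 x4=0x01  N=0 Z=0
after  5: x0=0x93 x1=0x00 x2=0x44 x3=0x45 x4=0x01  N=0 Z=0
after  6: x0=0x93 x1=0x00 x2=0x44 x3=0x45 x4=0xb2  N=1 Z=0
after  7: x0=0x93 x1=0x00 x2=0xf6 x3=0x45 x4=0xb2  N=1 Z=0
after  8: x0=0x93 x1=0x00 x2=0xb2 x3=0x45 x4=0xb2  N=1 Z=0
after  9: x0=0x93 x1=0x00 x2=0xb2 x3=0x45 x4=0xb2  N=1 Z=0
after 10: x0=0x93 x1=0x00 x2=0xb2 x3=0x45 x4=0xb2  N=1 Z=0
after 11: x0=0x93 x1=0x00 x2=0xe1 x3=0x45 x4=0xb2  N=1 Z=0
-- IRQ taken; context saved, return-PC = 12 --

SAVED = 0x00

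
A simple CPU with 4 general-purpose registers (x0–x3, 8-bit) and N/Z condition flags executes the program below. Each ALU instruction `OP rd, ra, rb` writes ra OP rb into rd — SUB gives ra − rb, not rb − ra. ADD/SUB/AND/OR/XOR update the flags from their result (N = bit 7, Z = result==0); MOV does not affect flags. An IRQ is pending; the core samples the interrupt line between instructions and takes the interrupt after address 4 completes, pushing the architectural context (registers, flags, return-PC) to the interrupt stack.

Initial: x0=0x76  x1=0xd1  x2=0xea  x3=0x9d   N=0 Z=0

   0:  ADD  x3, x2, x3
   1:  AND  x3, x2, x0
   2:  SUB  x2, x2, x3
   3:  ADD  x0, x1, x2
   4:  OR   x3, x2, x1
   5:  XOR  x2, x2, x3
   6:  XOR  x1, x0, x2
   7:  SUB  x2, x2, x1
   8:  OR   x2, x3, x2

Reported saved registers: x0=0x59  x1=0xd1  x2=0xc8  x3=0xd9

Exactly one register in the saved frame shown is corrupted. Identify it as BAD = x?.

BAD = x2

after  0: x0=0x76 x1=0xd1 x2=0xea x3=0x87  N=1 Z=0
after  1: x0=0x76 x1=0xd1 x2=0xea x3=0x62  N=0 Z=0
after  2: x0=0x76 x1=0xd1 x2=0x88 x3=0x62  N=1 Z=0
after  3: x0=0x59 x1=0xd1 x2=0x88 x3=0x62  N=0 Z=0
after  4: x0=0x59 x1=0xd1 x2=0x88 x3=0xd9  N=1 Z=0
-- IRQ taken; context saved, return-PC = 5 --
mismatch: x2: reported 0xc8 vs actual 0x88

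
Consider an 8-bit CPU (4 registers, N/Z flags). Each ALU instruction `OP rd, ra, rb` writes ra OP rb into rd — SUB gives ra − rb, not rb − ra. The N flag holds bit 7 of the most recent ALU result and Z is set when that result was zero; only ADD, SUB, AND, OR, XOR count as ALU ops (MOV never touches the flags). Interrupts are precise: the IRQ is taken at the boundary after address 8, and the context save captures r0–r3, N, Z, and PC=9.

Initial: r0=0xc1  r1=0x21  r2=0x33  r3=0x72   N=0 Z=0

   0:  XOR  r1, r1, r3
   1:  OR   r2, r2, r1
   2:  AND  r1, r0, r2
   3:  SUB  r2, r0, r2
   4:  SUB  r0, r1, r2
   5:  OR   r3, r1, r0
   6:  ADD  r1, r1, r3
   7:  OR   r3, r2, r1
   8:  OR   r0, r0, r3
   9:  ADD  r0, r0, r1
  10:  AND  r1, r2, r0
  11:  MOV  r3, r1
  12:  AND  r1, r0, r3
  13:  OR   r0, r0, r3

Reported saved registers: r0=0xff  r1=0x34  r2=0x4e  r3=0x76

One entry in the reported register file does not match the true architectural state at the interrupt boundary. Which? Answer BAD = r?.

BAD = r3

after  0: r0=0xc1 r1=0x53 r2=0x33 r3=0x72  N=0 Z=0
after  1: r0=0xc1 r1=0x53 r2=0x73 r3=0x72  N=0 Z=0
after  2: r0=0xc1 r1=0x41 r2=0x73 r3=0x72  N=0 Z=0
after  3: r0=0xc1 r1=0x41 r2=0x4e r3=0x72  N=0 Z=0
after  4: r0=0xf3 r1=0x41 r2=0x4e r3=0x72  N=1 Z=0
after  5: r0=0xf3 r1=0x41 r2=0x4e r3=0xf3  N=1 Z=0
after  6: r0=0xf3 r1=0x34 r2=0x4e r3=0xf3  N=0 Z=0
after  7: r0=0xf3 r1=0x34 r2=0x4e r3=0x7e  N=0 Z=0
after  8: r0=0xff r1=0x34 r2=0x4e r3=0x7e  N=1 Z=0
-- IRQ taken; context saved, return-PC = 9 --
mismatch: r3: reported 0x76 vs actual 0x7e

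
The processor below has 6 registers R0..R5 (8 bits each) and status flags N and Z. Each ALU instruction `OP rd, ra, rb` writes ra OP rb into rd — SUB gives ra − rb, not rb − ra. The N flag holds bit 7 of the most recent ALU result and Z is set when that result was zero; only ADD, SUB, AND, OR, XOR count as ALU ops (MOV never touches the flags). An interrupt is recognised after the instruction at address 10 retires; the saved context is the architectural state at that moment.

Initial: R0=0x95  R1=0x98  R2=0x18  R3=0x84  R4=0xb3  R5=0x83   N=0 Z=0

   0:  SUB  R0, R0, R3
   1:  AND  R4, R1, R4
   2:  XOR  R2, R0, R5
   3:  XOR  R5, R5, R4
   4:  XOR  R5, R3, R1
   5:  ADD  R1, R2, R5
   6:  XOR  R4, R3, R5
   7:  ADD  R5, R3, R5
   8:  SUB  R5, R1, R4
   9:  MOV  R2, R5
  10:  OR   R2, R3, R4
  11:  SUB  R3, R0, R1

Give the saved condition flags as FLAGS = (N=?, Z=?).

FLAGS = (N=1, Z=0)

after  0: R0=0x11 R1=0x98 R2=0x18 R3=0x84 R4=0xb3 R5=0x83  N=0 Z=0
after  1: R0=0x11 R1=0x98 R2=0x18 R3=0x84 R4=0x90 R5=0x83  N=1 Z=0
after  2: R0=0x11 R1=0x98 R2=0x92 R3=0x84 R4=0x90 R5=0x83  N=1 Z=0
after  3: R0=0x11 R1=0x98 R2=0x92 R3=0x84 R4=0x90 R5=0x13  N=0 Z=0
after  4: R0=0x11 R1=0x98 R2=0x92 R3=0x84 R4=0x90 R5=0x1c  N=0 Z=0
after  5: R0=0x11 R1=0xae R2=0x92 R3=0x84 R4=0x90 R5=0x1c  N=1 Z=0
after  6: R0=0x11 R1=0xae R2=0x92 R3=0x84 R4=0x98 R5=0x1c  N=1 Z=0
after  7: R0=0x11 R1=0xae R2=0x92 R3=0x84 R4=0x98 R5=0xa0  N=1 Z=0
after  8: R0=0x11 R1=0xae R2=0x92 R3=0x84 R4=0x98 R5=0x16  N=0 Z=0
after  9: R0=0x11 R1=0xae R2=0x16 R3=0x84 R4=0x98 R5=0x16  N=0 Z=0
after 10: R0=0x11 R1=0xae R2=0x9c R3=0x84 R4=0x98 R5=0x16  N=1 Z=0
-- IRQ taken; context saved, return-PC = 11 --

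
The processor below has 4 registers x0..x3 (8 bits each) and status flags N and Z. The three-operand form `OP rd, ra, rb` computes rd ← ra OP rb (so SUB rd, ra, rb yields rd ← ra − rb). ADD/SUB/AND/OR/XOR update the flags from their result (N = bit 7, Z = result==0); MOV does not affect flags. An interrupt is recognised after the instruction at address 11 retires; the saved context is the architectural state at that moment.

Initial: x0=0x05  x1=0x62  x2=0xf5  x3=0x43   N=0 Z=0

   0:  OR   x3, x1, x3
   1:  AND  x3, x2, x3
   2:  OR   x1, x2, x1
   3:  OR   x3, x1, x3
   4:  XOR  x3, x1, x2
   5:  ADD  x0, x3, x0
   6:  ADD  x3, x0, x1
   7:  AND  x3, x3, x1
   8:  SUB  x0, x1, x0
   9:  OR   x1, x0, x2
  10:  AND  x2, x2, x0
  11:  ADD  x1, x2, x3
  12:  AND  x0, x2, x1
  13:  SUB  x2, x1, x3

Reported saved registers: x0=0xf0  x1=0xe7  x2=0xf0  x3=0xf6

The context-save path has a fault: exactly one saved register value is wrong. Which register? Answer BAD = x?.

after  0: x0=0x05 x1=0x62 x2=0xf5 x3=0x63  N=0 Z=0
after  1: x0=0x05 x1=0x62 x2=0xf5 x3=0x61  N=0 Z=0
after  2: x0=0x05 x1=0xf7 x2=0xf5 x3=0x61  N=1 Z=0
after  3: x0=0x05 x1=0xf7 x2=0xf5 x3=0xf7  N=1 Z=0
after  4: x0=0x05 x1=0xf7 x2=0xf5 x3=0x02  N=0 Z=0
after  5: x0=0x07 x1=0xf7 x2=0xf5 x3=0x02  N=0 Z=0
after  6: x0=0x07 x1=0xf7 x2=0xf5 x3=0xfe  N=1 Z=0
after  7: x0=0x07 x1=0xf7 x2=0xf5 x3=0xf6  N=1 Z=0
after  8: x0=0xf0 x1=0xf7 x2=0xf5 x3=0xf6  N=1 Z=0
after  9: x0=0xf0 x1=0xf5 x2=0xf5 x3=0xf6  N=1 Z=0
after 10: x0=0xf0 x1=0xf5 x2=0xf0 x3=0xf6  N=1 Z=0
after 11: x0=0xf0 x1=0xe6 x2=0xf0 x3=0xf6  N=1 Z=0
-- IRQ taken; context saved, return-PC = 12 --
mismatch: x1: reported 0xe7 vs actual 0xe6

BAD = x1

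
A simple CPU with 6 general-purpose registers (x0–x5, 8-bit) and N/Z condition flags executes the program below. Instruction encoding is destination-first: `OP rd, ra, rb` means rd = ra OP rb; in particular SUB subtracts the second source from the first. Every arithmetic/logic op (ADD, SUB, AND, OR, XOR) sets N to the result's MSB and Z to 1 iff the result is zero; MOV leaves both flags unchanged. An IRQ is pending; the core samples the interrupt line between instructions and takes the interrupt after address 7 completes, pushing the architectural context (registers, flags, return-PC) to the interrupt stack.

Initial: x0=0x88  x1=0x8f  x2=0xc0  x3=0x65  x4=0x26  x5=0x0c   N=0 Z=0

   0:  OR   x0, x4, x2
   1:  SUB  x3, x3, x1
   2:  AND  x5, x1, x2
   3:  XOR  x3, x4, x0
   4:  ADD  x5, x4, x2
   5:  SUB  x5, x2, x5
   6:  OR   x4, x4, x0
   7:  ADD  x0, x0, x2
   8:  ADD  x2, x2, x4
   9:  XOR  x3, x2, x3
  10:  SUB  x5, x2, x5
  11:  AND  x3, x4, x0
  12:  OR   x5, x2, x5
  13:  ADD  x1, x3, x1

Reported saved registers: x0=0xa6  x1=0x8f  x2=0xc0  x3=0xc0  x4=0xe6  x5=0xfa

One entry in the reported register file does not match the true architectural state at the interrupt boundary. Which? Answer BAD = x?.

BAD = x5

after  0: x0=0xe6 x1=0x8f x2=0xc0 x3=0x65 x4=0x26 x5=0x0c  N=1 Z=0
after  1: x0=0xe6 x1=0x8f x2=0xc0 x3=0xd6 x4=0x26 x5=0x0c  N=1 Z=0
after  2: x0=0xe6 x1=0x8f x2=0xc0 x3=0xd6 x4=0x26 x5=0x80  N=1 Z=0
after  3: x0=0xe6 x1=0x8f x2=0xc0 x3=0xc0 x4=0x26 x5=0x80  N=1 Z=0
after  4: x0=0xe6 x1=0x8f x2=0xc0 x3=0xc0 x4=0x26 x5=0xe6  N=1 Z=0
after  5: x0=0xe6 x1=0x8f x2=0xc0 x3=0xc0 x4=0x26 x5=0xda  N=1 Z=0
after  6: x0=0xe6 x1=0x8f x2=0xc0 x3=0xc0 x4=0xe6 x5=0xda  N=1 Z=0
after  7: x0=0xa6 x1=0x8f x2=0xc0 x3=0xc0 x4=0xe6 x5=0xda  N=1 Z=0
-- IRQ taken; context saved, return-PC = 8 --
mismatch: x5: reported 0xfa vs actual 0xda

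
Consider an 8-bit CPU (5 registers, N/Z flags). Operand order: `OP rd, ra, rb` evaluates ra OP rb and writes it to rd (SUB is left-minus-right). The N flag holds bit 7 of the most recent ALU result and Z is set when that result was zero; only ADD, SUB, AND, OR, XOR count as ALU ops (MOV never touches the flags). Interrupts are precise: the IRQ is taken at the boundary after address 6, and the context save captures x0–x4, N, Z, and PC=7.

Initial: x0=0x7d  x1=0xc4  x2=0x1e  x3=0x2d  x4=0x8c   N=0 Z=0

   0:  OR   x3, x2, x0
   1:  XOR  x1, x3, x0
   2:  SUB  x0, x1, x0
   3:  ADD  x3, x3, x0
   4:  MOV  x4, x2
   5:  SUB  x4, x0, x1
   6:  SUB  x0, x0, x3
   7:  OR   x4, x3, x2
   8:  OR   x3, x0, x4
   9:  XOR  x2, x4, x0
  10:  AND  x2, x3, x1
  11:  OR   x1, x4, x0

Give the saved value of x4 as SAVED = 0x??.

SAVED = 0x83

after  0: x0=0x7d x1=0xc4 x2=0x1e x3=0x7f x4=0x8c  N=0 Z=0
after  1: x0=0x7d x1=0x02 x2=0x1e x3=0x7f x4=0x8c  N=0 Z=0
after  2: x0=0x85 x1=0x02 x2=0x1e x3=0x7f x4=0x8c  N=1 Z=0
after  3: x0=0x85 x1=0x02 x2=0x1e x3=0x04 x4=0x8c  N=0 Z=0
after  4: x0=0x85 x1=0x02 x2=0x1e x3=0x04 x4=0x1e  N=0 Z=0
after  5: x0=0x85 x1=0x02 x2=0x1e x3=0x04 x4=0x83  N=1 Z=0
after  6: x0=0x81 x1=0x02 x2=0x1e x3=0x04 x4=0x83  N=1 Z=0
-- IRQ taken; context saved, return-PC = 7 --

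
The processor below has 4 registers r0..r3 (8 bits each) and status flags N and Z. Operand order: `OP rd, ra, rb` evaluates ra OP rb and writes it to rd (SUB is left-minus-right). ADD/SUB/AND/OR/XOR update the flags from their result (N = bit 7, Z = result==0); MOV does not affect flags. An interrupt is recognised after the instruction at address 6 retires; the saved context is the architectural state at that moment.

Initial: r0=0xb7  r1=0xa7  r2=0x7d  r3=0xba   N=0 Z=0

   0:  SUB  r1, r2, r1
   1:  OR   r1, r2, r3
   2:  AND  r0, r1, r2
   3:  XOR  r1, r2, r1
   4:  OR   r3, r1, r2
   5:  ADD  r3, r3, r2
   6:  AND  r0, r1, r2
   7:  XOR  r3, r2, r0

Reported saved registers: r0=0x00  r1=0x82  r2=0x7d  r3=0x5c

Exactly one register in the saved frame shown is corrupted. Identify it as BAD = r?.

after  0: r0=0xb7 r1=0xd6 r2=0x7d r3=0xba  N=1 Z=0
after  1: r0=0xb7 r1=0xff r2=0x7d r3=0xba  N=1 Z=0
after  2: r0=0x7d r1=0xff r2=0x7d r3=0xba  N=0 Z=0
after  3: r0=0x7d r1=0x82 r2=0x7d r3=0xba  N=1 Z=0
after  4: r0=0x7d r1=0x82 r2=0x7d r3=0xff  N=1 Z=0
after  5: r0=0x7d r1=0x82 r2=0x7d r3=0x7c  N=0 Z=0
after  6: r0=0x00 r1=0x82 r2=0x7d r3=0x7c  N=0 Z=1
-- IRQ taken; context saved, return-PC = 7 --
mismatch: r3: reported 0x5c vs actual 0x7c

BAD = r3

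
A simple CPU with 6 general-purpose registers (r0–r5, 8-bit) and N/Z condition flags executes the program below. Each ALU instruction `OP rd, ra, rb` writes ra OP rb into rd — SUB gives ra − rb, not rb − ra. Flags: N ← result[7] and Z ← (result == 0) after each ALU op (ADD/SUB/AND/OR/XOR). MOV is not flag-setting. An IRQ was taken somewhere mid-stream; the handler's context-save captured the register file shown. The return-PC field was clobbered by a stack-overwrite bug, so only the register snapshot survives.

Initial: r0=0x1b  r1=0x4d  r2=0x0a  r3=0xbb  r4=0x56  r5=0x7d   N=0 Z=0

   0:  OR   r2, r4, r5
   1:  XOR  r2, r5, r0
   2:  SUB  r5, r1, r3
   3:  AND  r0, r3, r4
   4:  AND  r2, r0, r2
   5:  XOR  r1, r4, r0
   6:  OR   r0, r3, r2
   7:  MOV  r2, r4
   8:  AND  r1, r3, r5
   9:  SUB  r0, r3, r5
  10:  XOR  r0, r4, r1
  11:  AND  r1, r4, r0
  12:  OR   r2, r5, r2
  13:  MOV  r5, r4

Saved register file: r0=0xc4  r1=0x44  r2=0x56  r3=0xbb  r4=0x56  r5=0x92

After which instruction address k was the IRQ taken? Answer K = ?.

K = 11

after  0: r0=0x1b r1=0x4d r2=0x7f r3=0xbb r4=0x56 r5=0x7d  N=0 Z=0
after  1: r0=0x1b r1=0x4d r2=0x66 r3=0xbb r4=0x56 r5=0x7d  N=0 Z=0
after  2: r0=0x1b r1=0x4d r2=0x66 r3=0xbb r4=0x56 r5=0x92  N=1 Z=0
after  3: r0=0x12 r1=0x4d r2=0x66 r3=0xbb r4=0x56 r5=0x92  N=0 Z=0
after  4: r0=0x12 r1=0x4d r2=0x02 r3=0xbb r4=0x56 r5=0x92  N=0 Z=0
after  5: r0=0x12 r1=0x44 r2=0x02 r3=0xbb r4=0x56 r5=0x92  N=0 Z=0
after  6: r0=0xbb r1=0x44 r2=0x02 r3=0xbb r4=0x56 r5=0x92  N=1 Z=0
after  7: r0=0xbb r1=0x44 r2=0x56 r3=0xbb r4=0x56 r5=0x92  N=1 Z=0
after  8: r0=0xbb r1=0x92 r2=0x56 r3=0xbb r4=0x56 r5=0x92  N=1 Z=0
after  9: r0=0x29 r1=0x92 r2=0x56 r3=0xbb r4=0x56 r5=0x92  N=0 Z=0
after 10: r0=0xc4 r1=0x92 r2=0x56 r3=0xbb r4=0x56 r5=0x92  N=1 Z=0
after 11: r0=0xc4 r1=0x44 r2=0x56 r3=0xbb r4=0x56 r5=0x92  N=0 Z=0
-- IRQ taken; context saved, return-PC = 12 --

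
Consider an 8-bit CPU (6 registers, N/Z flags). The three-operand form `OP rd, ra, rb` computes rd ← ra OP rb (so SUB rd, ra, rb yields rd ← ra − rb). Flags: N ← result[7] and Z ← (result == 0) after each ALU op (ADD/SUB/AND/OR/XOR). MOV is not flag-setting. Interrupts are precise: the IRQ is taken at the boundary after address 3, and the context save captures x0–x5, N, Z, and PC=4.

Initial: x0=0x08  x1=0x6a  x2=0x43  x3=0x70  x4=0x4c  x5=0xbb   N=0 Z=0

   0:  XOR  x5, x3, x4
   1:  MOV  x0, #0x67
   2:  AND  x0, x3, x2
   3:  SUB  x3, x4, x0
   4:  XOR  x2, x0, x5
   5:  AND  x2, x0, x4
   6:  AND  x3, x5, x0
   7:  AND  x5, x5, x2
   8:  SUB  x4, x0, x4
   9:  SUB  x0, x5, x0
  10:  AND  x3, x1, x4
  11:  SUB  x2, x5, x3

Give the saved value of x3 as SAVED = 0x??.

SAVED = 0x0c

after  0: x0=0x08 x1=0x6a x2=0x43 x3=0x70 x4=0x4c x5=0x3c  N=0 Z=0
after  1: x0=0x67 x1=0x6a x2=0x43 x3=0x70 x4=0x4c x5=0x3c  N=0 Z=0
after  2: x0=0x40 x1=0x6a x2=0x43 x3=0x70 x4=0x4c x5=0x3c  N=0 Z=0
after  3: x0=0x40 x1=0x6a x2=0x43 x3=0x0c x4=0x4c x5=0x3c  N=0 Z=0
-- IRQ taken; context saved, return-PC = 4 --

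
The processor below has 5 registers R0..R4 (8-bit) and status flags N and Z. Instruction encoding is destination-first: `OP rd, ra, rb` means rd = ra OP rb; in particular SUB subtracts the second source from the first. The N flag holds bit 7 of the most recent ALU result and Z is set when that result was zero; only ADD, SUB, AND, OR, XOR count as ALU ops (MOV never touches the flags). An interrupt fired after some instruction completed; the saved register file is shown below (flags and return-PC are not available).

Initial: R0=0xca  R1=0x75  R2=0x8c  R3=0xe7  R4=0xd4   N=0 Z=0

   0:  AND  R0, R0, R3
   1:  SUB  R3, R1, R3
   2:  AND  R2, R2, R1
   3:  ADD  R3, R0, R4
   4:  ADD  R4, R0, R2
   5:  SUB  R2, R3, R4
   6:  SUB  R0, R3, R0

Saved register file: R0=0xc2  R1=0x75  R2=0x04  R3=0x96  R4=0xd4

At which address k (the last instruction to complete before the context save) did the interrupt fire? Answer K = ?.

after  0: R0=0xc2 R1=0x75 R2=0x8c R3=0xe7 R4=0xd4  N=1 Z=0
after  1: R0=0xc2 R1=0x75 R2=0x8c R3=0x8e R4=0xd4  N=1 Z=0
after  2: R0=0xc2 R1=0x75 R2=0x04 R3=0x8e R4=0xd4  N=0 Z=0
after  3: R0=0xc2 R1=0x75 R2=0x04 R3=0x96 R4=0xd4  N=1 Z=0
-- IRQ taken; context saved, return-PC = 4 --

K = 3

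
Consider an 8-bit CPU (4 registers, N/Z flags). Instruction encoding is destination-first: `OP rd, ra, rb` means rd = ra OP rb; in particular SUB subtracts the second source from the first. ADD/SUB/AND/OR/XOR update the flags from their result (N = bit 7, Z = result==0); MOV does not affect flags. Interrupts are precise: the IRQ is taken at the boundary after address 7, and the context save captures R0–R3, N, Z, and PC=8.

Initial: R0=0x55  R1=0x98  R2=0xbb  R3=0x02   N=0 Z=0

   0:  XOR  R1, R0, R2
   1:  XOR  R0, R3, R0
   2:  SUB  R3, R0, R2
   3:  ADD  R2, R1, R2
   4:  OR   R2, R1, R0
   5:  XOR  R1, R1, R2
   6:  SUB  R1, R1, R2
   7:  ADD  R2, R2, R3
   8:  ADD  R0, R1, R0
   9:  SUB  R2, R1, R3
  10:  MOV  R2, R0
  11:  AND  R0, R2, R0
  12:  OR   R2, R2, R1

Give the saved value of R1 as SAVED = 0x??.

SAVED = 0x12

after  0: R0=0x55 R1=0xee R2=0xbb R3=0x02  N=1 Z=0
after  1: R0=0x57 R1=0xee R2=0xbb R3=0x02  N=0 Z=0
after  2: R0=0x57 R1=0xee R2=0xbb R3=0x9c  N=1 Z=0
after  3: R0=0x57 R1=0xee R2=0xa9 R3=0x9c  N=1 Z=0
after  4: R0=0x57 R1=0xee R2=0xff R3=0x9c  N=1 Z=0
after  5: R0=0x57 R1=0x11 R2=0xff R3=0x9c  N=0 Z=0
after  6: R0=0x57 R1=0x12 R2=0xff R3=0x9c  N=0 Z=0
after  7: R0=0x57 R1=0x12 R2=0x9b R3=0x9c  N=1 Z=0
-- IRQ taken; context saved, return-PC = 8 --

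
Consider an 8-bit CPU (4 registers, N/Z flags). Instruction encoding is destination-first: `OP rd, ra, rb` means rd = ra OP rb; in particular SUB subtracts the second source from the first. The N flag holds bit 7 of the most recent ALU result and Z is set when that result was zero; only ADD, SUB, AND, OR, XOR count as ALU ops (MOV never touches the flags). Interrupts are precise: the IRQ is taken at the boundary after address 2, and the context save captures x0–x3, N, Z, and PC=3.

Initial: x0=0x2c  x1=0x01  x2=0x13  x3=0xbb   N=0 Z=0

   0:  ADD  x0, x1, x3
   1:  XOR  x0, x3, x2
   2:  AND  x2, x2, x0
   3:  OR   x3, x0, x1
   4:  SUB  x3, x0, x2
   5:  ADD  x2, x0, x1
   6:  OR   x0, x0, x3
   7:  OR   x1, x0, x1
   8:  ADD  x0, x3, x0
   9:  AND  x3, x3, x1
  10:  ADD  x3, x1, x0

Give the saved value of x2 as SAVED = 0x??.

after  0: x0=0xbc x1=0x01 x2=0x13 x3=0xbb  N=1 Z=0
after  1: x0=0xa8 x1=0x01 x2=0x13 x3=0xbb  N=1 Z=0
after  2: x0=0xa8 x1=0x01 x2=0x00 x3=0xbb  N=0 Z=1
-- IRQ taken; context saved, return-PC = 3 --

SAVED = 0x00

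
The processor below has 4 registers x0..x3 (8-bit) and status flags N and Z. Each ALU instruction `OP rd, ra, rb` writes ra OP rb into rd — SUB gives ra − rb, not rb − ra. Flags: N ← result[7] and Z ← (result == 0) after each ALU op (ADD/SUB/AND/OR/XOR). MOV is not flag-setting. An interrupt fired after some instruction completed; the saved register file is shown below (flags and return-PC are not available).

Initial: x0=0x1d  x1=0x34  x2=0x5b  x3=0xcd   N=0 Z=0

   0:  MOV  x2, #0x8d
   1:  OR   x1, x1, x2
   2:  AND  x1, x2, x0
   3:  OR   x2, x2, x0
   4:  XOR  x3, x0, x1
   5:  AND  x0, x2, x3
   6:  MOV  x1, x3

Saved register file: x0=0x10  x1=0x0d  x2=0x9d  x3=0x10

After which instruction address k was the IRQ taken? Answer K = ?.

after  0: x0=0x1d x1=0x34 x2=0x8d x3=0xcd  N=0 Z=0
after  1: x0=0x1d x1=0xbd x2=0x8d x3=0xcd  N=1 Z=0
after  2: x0=0x1d x1=0x0d x2=0x8d x3=0xcd  N=0 Z=0
after  3: x0=0x1d x1=0x0d x2=0x9d x3=0xcd  N=1 Z=0
after  4: x0=0x1d x1=0x0d x2=0x9d x3=0x10  N=0 Z=0
after  5: x0=0x10 x1=0x0d x2=0x9d x3=0x10  N=0 Z=0
-- IRQ taken; context saved, return-PC = 6 --

K = 5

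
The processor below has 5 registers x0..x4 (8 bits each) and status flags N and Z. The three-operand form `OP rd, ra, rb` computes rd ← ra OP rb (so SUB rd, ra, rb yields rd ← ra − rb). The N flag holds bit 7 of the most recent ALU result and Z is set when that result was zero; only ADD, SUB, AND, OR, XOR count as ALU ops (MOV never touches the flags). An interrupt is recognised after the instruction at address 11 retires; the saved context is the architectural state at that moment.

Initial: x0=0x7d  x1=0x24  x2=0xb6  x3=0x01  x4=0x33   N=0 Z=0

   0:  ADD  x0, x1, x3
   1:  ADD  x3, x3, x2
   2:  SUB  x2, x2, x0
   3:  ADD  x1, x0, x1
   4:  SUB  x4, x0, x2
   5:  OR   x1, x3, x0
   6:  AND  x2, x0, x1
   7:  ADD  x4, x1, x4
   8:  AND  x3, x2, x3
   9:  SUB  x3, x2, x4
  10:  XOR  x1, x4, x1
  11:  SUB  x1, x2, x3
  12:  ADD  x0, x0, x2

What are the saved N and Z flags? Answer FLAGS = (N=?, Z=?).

after  0: x0=0x25 x1=0x24 x2=0xb6 x3=0x01 x4=0x33  N=0 Z=0
after  1: x0=0x25 x1=0x24 x2=0xb6 x3=0xb7 x4=0x33  N=1 Z=0
after  2: x0=0x25 x1=0x24 x2=0x91 x3=0xb7 x4=0x33  N=1 Z=0
after  3: x0=0x25 x1=0x49 x2=0x91 x3=0xb7 x4=0x33  N=0 Z=0
after  4: x0=0x25 x1=0x49 x2=0x91 x3=0xb7 x4=0x94  N=1 Z=0
after  5: x0=0x25 x1=0xb7 x2=0x91 x3=0xb7 x4=0x94  N=1 Z=0
after  6: x0=0x25 x1=0xb7 x2=0x25 x3=0xb7 x4=0x94  N=0 Z=0
after  7: x0=0x25 x1=0xb7 x2=0x25 x3=0xb7 x4=0x4b  N=0 Z=0
after  8: x0=0x25 x1=0xb7 x2=0x25 x3=0x25 x4=0x4b  N=0 Z=0
after  9: x0=0x25 x1=0xb7 x2=0x25 x3=0xda x4=0x4b  N=1 Z=0
after 10: x0=0x25 x1=0xfc x2=0x25 x3=0xda x4=0x4b  N=1 Z=0
after 11: x0=0x25 x1=0x4b x2=0x25 x3=0xda x4=0x4b  N=0 Z=0
-- IRQ taken; context saved, return-PC = 12 --

FLAGS = (N=0, Z=0)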